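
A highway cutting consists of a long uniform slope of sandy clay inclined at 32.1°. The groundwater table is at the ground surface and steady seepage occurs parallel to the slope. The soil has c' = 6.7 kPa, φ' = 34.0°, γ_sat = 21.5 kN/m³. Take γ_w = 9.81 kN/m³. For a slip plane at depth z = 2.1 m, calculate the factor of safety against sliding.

With seepage parallel to the slope and the water table at the surface, the effective normal stress on the slip plane uses the buoyant unit weight γ' = γ_sat − γ_w while the driving shear stress uses γ_sat:
FS = [c' + γ' z cos²β tanφ'] / [γ_sat z sinβ cosβ]
γ' = 21.5 − 9.81 = 11.69 kN/m³
Numerator = 6.7 + 11.69·2.1·cos²32.1°·tan34.0° = 6.7 + 11.69·2.1·0.7176·0.6745 = 18.583 kPa
Denominator = 21.5·2.1·sin32.1°·cos32.1° = 21.5·2.1·0.5314·0.8471 = 20.325 kPa
FS = 18.583 / 20.325 = 0.914

FS = 0.91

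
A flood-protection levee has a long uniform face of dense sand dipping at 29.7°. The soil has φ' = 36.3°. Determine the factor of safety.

FS = 1.29

For a dry cohesionless infinite slope the factor of safety is FS = tanφ' / tanβ.
FS = tan36.3° / tan29.7° = 0.7346 / 0.5704 = 1.288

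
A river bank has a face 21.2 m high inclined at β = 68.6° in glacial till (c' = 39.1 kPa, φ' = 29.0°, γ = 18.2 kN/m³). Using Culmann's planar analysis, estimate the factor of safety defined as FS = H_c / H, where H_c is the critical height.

H_c = (4c'/γ) · sinβ cosφ' / [1 − cos(β − φ')]
    = (4·39.1/18.2) · sin68.6°·cos29.0° / [1 − cos39.6°]
    = 8.593 · 0.8143 / 0.2295 = 30.49 m
FS = H_c / H = 30.49 / 21.2 = 1.438

FS = 1.44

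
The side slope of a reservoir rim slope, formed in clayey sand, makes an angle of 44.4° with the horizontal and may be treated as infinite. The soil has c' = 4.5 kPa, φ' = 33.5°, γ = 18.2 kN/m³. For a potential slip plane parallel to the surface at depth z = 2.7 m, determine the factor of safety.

For an infinite slope with a slip plane parallel to the surface (no pore pressure): FS = [c' + γz cos²β tanφ'] / [γz sinβ cosβ].
γz = 18.2·2.7 = 49.14 kN/m²
Numerator = 4.5 + 49.14·cos²44.4°·tan33.5° = 4.5 + 49.14·0.5105·0.6619 = 21.103 kPa
Denominator = 49.14·sin44.4°·cos44.4° = 49.14·0.6997·0.7145 = 24.565 kPa
FS = 21.103 / 24.565 = 0.859

FS = 0.86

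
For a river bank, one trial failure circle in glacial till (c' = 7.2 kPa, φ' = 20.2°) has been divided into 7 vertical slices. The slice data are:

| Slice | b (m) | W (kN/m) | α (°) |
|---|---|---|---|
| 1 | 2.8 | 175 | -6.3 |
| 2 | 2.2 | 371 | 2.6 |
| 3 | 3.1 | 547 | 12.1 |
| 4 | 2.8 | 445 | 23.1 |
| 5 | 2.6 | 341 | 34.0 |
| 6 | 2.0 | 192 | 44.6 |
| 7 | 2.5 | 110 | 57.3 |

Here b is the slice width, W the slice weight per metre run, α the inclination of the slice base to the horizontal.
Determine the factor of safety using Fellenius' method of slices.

FS = 1.25

Ordinary method of slices: FS = Σ[c'·Δl_i + (W_i cosα_i)·tanφ'] / Σ W_i sinα_i, with Δl_i = b_i / cosα_i.
Slice 1: Δl = 2.8/cos(-6.3°) = 2.817 m; N'_1 = 175·cos(-6.3°) = 173.9; c'Δl = 20.28; W sinα = -19.2
Slice 2: Δl = 2.2/cos2.6° = 2.202 m; N'_2 = 371·cos2.6° = 370.6; c'Δl = 15.86; W sinα = 16.8
Slice 3: Δl = 3.1/cos12.1° = 3.170 m; N'_3 = 547·cos12.1° = 534.8; c'Δl = 22.83; W sinα = 114.7
Slice 4: Δl = 2.8/cos23.1° = 3.044 m; N'_4 = 445·cos23.1° = 409.3; c'Δl = 21.92; W sinα = 174.6
Slice 5: Δl = 2.6/cos34.0° = 3.136 m; N'_5 = 341·cos34.0° = 282.7; c'Δl = 22.58; W sinα = 190.7
Slice 6: Δl = 2.0/cos44.6° = 2.809 m; N'_6 = 192·cos44.6° = 136.7; c'Δl = 20.22; W sinα = 134.8
Slice 7: Δl = 2.5/cos57.3° = 4.628 m; N'_7 = 110·cos57.3° = 59.4; c'Δl = 33.32; W sinα = 92.6
Σc'Δl = 157.0 kN/m; ΣN' = 1967.6 kN/m; ΣW sinα = 704.9 kN/m
Resisting = 157.0 + 1967.6·tan20.2° = 157.0 + 723.9 = 880.9 kN/m
FS = 880.9 / 704.9 = 1.250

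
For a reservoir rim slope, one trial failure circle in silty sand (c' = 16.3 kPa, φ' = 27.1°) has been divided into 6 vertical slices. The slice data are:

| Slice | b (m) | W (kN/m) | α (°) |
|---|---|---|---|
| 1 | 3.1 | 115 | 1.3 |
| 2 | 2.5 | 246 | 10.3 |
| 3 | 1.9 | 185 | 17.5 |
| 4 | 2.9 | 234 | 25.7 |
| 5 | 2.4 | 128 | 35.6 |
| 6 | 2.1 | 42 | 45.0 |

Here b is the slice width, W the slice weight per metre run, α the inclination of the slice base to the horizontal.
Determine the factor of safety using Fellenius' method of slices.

FS = 2.35

Ordinary method of slices: FS = Σ[c'·Δl_i + (W_i cosα_i)·tanφ'] / Σ W_i sinα_i, with Δl_i = b_i / cosα_i.
Slice 1: Δl = 3.1/cos1.3° = 3.101 m; N'_1 = 115·cos1.3° = 115.0; c'Δl = 50.54; W sinα = 2.6
Slice 2: Δl = 2.5/cos10.3° = 2.541 m; N'_2 = 246·cos10.3° = 242.0; c'Δl = 41.42; W sinα = 44.0
Slice 3: Δl = 1.9/cos17.5° = 1.992 m; N'_3 = 185·cos17.5° = 176.4; c'Δl = 32.47; W sinα = 55.6
Slice 4: Δl = 2.9/cos25.7° = 3.218 m; N'_4 = 234·cos25.7° = 210.9; c'Δl = 52.46; W sinα = 101.5
Slice 5: Δl = 2.4/cos35.6° = 2.952 m; N'_5 = 128·cos35.6° = 104.1; c'Δl = 48.11; W sinα = 74.5
Slice 6: Δl = 2.1/cos45.0° = 2.970 m; N'_6 = 42·cos45.0° = 29.7; c'Δl = 48.41; W sinα = 29.7
Σc'Δl = 273.4 kN/m; ΣN' = 878.1 kN/m; ΣW sinα = 307.9 kN/m
Resisting = 273.4 + 878.1·tan27.1° = 273.4 + 449.3 = 722.7 kN/m
FS = 722.7 / 307.9 = 2.347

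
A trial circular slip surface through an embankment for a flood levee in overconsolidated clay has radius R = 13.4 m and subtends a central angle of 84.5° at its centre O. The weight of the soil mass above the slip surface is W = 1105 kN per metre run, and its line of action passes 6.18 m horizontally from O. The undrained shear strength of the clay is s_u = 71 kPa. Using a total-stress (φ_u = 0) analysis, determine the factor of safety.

FS = 2.75

Taking moments about the centre O, the resisting moment is provided by the undrained shear strength acting along the arc:
Arc length L_a = R·θ = 13.4·(84.5°·π/180) = 13.4·1.4748 = 19.76 m
M_R = s_u·L_a·R = 71·19.76·13.4 = 18801.9 kN·m/m
M_D = W·d = 1105·6.18 = 6828.9 kN·m/m
FS = M_R / M_D = 18801.9 / 6828.9 = 2.753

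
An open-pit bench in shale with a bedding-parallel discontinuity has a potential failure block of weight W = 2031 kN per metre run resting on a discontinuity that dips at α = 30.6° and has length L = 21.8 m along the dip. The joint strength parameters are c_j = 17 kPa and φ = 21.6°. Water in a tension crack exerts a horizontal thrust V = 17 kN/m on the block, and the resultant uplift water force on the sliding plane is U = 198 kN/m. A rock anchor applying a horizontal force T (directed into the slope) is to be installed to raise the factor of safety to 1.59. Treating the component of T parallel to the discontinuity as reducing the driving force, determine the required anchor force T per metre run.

T = 437 kN/m

Resolving forces along and normal to the sliding plane, with the horizontal anchor force T adding T·sinα to the effective normal force and T·cosα acting up the plane against the driving force:
FS = [c_jL + (W cosα − U − V sinα + T sinα) tanφ] / [W sinα + V cosα − T cosα]
Without the anchor: N' = 1541.5 kN/m, driving T_d = 1048.5 kN/m, resisting R = 17·21.8 + 1541.5·tan21.6° = 980.9 kN/m, FS = 0.94.
Setting FS = 1.59 and solving for T:
1.59·(1048.5 − T cos30.6°) = 980.9 + T sin30.6°·tan21.6°
T·(sin30.6°·tan21.6° + 1.59·cos30.6°) = 1.59·1048.5 − 980.9
T·(0.5090·0.3959 + 1.59·0.8607) = 1667.1 − 980.9 = 686.2
T·1.5701 = 686.2
T = 437.0 kN/m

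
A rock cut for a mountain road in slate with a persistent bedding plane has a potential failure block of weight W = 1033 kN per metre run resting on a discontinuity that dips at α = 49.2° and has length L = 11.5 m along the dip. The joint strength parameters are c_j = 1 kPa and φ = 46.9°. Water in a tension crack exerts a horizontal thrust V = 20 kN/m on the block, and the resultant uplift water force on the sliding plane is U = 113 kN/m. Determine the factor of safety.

Resolving the block weight along and normal to the plane and applying the Mohr–Coulomb strength on the joint:
N' = W cosα − U − V sinα = 1033·cos49.2° − 113 − 20·sin49.2° = 546.8 kN/m
Driving force T = W sinα + V cosα = 1033·sin49.2° + 20·cos49.2° = 795.0 kN/m
Resisting force R = c_j·L + N'·tanφ = 1·11.5 + 546.8·tan46.9° = 11.5 + 584.4 = 595.9 kN/m
FS = R / T = 595.9 / 795.0 = 0.749

FS = 0.75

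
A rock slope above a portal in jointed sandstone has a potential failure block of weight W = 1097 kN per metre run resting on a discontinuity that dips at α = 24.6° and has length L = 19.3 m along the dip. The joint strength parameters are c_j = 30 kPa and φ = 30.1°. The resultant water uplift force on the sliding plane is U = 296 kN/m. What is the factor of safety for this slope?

FS = 2.16

Resolving the block weight along and normal to the plane and applying the Mohr–Coulomb strength on the joint:
N' = W cosα − U = 1097·cos24.6° − 296 = 701.4 kN/m
Driving force T = W sinα = 1097·sin24.6° = 456.7 kN/m
Resisting force R = c_j·L + N'·tanφ = 30·19.3 + 701.4·tan30.1° = 579.0 + 406.6 = 985.6 kN/m
FS = R / T = 985.6 / 456.7 = 2.158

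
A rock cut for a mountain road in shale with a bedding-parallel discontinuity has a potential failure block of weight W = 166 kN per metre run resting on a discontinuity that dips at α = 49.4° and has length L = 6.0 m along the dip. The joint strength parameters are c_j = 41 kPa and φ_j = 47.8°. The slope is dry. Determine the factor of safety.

FS = 2.90

Resolving the block weight along and normal to the plane and applying the Mohr–Coulomb strength on the joint:
N' = W cosα = 166·cos49.4° = 108.0 kN/m
Driving force T = W sinα = 166·sin49.4° = 126.0 kN/m
Resisting force R = c_j·L + N'·tanφ_j = 41·6.0 + 108.0·tan47.8° = 246.0 + 119.1 = 365.1 kN/m
FS = R / T = 365.1 / 126.0 = 2.897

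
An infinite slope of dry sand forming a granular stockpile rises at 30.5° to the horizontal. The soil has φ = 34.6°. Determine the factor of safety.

For a dry cohesionless infinite slope the factor of safety is FS = tanφ / tanβ.
FS = tan34.6° / tan30.5° = 0.6899 / 0.5890 = 1.171

FS = 1.17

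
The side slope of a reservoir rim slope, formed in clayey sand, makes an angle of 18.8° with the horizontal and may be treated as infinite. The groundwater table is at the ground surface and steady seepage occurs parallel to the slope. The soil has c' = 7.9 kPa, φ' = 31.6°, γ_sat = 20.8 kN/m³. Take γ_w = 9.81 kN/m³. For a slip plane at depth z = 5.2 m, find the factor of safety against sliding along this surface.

With seepage parallel to the slope and the water table at the surface, the effective normal stress on the slip plane uses the buoyant unit weight γ' = γ_sat − γ_w while the driving shear stress uses γ_sat:
FS = [c' + γ' z cos²β tanφ'] / [γ_sat z sinβ cosβ]
γ' = 20.8 − 9.81 = 10.99 kN/m³
Numerator = 7.9 + 10.99·5.2·cos²18.8°·tan31.6° = 7.9 + 10.99·5.2·0.8961·0.6152 = 39.406 kPa
Denominator = 20.8·5.2·sin18.8°·cos18.8° = 20.8·5.2·0.3223·0.9466 = 32.997 kPa
FS = 39.406 / 32.997 = 1.194

FS = 1.19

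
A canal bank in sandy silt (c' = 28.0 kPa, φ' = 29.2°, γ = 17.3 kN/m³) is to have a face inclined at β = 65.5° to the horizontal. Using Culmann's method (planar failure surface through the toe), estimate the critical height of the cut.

Culmann's analysis gives the critical failure plane at α_cr = (β + φ')/2 = (65.5 + 29.2)/2 = 47.4°, and the critical height
H_c = (4c'/γ) · sinβ cosφ' / [1 − cos(β − φ')]
    = (4·28.0/17.3) · sin65.5°·cos29.2° / [1 − cos(36.3°)]
    = 6.474 · 0.9100·0.8729 / [1 − 0.8059]
    = 6.474 · 0.7943 / 0.1941
    = 26.50 m

H_c = 26.50 m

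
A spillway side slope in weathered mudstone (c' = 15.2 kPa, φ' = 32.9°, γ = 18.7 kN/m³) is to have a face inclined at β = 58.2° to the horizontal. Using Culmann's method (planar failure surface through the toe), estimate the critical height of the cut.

Culmann's analysis gives the critical failure plane at α_cr = (β + φ')/2 = (58.2 + 32.9)/2 = 45.5°, and the critical height
H_c = (4c'/γ) · sinβ cosφ' / [1 − cos(β − φ')]
    = (4·15.2/18.7) · sin58.2°·cos32.9° / [1 − cos(25.3°)]
    = 3.251 · 0.8499·0.8396 / [1 − 0.9041]
    = 3.251 · 0.7136 / 0.0959
    = 24.19 m

H_c = 24.19 m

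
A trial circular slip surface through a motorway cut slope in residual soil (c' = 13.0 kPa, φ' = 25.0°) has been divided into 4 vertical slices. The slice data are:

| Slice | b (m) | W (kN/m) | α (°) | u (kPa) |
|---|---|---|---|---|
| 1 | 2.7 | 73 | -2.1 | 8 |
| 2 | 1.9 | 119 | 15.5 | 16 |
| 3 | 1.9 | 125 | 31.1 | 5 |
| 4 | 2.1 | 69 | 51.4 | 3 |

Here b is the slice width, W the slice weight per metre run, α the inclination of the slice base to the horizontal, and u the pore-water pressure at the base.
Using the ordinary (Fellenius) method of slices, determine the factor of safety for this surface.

Ordinary method of slices: FS = Σ[c'·Δl_i + (W_i cosα_i − u_i·Δl_i)·tanφ'] / Σ W_i sinα_i, with Δl_i = b_i / cosα_i.
Slice 1: Δl = 2.7/cos(-2.1°) = 2.702 m; N'_1 = 73·cos(-2.1°) − 8·2.702 = 51.3; c'Δl = 35.12; W sinα = -2.7
Slice 2: Δl = 1.9/cos15.5° = 1.972 m; N'_2 = 119·cos15.5° − 16·1.972 = 83.1; c'Δl = 25.63; W sinα = 31.8
Slice 3: Δl = 1.9/cos31.1° = 2.219 m; N'_3 = 125·cos31.1° − 5·2.219 = 95.9; c'Δl = 28.85; W sinα = 64.6
Slice 4: Δl = 2.1/cos51.4° = 3.366 m; N'_4 = 69·cos51.4° − 3·3.366 = 32.9; c'Δl = 43.76; W sinα = 53.9
Σc'Δl = 133.4 kN/m; ΣN' = 263.3 kN/m; ΣW sinα = 147.6 kN/m
Resisting = 133.4 + 263.3·tan25.0° = 133.4 + 122.8 = 256.2 kN/m
FS = 256.2 / 147.6 = 1.735

FS = 1.74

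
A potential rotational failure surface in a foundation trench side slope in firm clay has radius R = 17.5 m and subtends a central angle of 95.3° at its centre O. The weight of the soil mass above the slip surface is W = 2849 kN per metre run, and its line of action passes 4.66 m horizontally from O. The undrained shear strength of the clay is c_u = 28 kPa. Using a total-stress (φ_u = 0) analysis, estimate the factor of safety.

FS = 1.07

Taking moments about the centre O, the resisting moment is provided by the undrained shear strength acting along the arc:
Arc length L_a = R·θ = 17.5·(95.3°·π/180) = 17.5·1.6633 = 29.11 m
M_R = c_u·L_a·R = 28·29.11·17.5 = 14262.8 kN·m/m
M_D = W·d = 2849·4.66 = 13276.3 kN·m/m
FS = M_R / M_D = 14262.8 / 13276.3 = 1.074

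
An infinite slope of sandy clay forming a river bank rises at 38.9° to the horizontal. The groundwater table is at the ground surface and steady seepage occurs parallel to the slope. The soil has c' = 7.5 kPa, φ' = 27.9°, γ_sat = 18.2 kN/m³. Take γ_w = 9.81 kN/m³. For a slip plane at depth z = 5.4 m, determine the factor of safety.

With seepage parallel to the slope and the water table at the surface, the effective normal stress on the slip plane uses the buoyant unit weight γ' = γ_sat − γ_w while the driving shear stress uses γ_sat:
FS = [c' + γ' z cos²β tanφ'] / [γ_sat z sinβ cosβ]
γ' = 18.2 − 9.81 = 8.39 kN/m³
Numerator = 7.5 + 8.39·5.4·cos²38.9°·tan27.9° = 7.5 + 8.39·5.4·0.6057·0.5295 = 22.029 kPa
Denominator = 18.2·5.4·sin38.9°·cos38.9° = 18.2·5.4·0.6280·0.7782 = 48.030 kPa
FS = 22.029 / 48.030 = 0.459

FS = 0.46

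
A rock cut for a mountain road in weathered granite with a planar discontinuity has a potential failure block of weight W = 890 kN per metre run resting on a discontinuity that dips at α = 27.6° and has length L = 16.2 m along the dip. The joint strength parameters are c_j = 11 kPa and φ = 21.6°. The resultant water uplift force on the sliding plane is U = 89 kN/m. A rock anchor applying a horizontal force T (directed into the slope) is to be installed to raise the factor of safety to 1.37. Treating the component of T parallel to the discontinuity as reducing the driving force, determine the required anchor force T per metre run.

Resolving forces along and normal to the sliding plane, with the horizontal anchor force T adding T·sinα to the effective normal force and T·cosα acting up the plane against the driving force:
FS = [c_jL + (W cosα − U + T sinα) tanφ] / [W sinα − T cosα]
Without the anchor: N' = 699.7 kN/m, driving T_d = 412.3 kN/m, resisting R = 11·16.2 + 699.7·tan21.6° = 455.2 kN/m, FS = 1.10.
Setting FS = 1.37 and solving for T:
1.37·(412.3 − T cos27.6°) = 455.2 + T sin27.6°·tan21.6°
T·(sin27.6°·tan21.6° + 1.37·cos27.6°) = 1.37·412.3 − 455.2
T·(0.4633·0.3959 + 1.37·0.8862) = 564.9 − 455.2 = 109.7
T·1.3975 = 109.7
T = 78.5 kN/m

T = 78 kN/m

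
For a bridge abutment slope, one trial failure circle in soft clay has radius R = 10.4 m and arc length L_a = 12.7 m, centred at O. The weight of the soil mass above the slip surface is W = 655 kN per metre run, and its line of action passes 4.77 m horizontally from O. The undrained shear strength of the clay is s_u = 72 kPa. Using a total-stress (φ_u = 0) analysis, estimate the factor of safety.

Taking moments about the centre O, the resisting moment is provided by the undrained shear strength acting along the arc:
M_R = s_u·L_a·R = 72·12.70·10.4 = 9509.8 kN·m/m
M_D = W·d = 655·4.77 = 3124.3 kN·m/m
FS = M_R / M_D = 9509.8 / 3124.3 = 3.044

FS = 3.04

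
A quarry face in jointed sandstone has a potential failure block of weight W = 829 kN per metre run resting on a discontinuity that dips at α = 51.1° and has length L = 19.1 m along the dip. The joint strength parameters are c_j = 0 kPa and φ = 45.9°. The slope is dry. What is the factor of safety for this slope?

Resolving the block weight along and normal to the plane and applying the Mohr–Coulomb strength on the joint:
N' = W cosα = 829·cos51.1° = 520.6 kN/m
Driving force T = W sinα = 829·sin51.1° = 645.2 kN/m
Resisting force R = c_j·L + N'·tanφ = 0·19.1 + 520.6·tan45.9° = 0.0 + 537.2 = 537.2 kN/m
FS = R / T = 537.2 / 645.2 = 0.833

FS = 0.83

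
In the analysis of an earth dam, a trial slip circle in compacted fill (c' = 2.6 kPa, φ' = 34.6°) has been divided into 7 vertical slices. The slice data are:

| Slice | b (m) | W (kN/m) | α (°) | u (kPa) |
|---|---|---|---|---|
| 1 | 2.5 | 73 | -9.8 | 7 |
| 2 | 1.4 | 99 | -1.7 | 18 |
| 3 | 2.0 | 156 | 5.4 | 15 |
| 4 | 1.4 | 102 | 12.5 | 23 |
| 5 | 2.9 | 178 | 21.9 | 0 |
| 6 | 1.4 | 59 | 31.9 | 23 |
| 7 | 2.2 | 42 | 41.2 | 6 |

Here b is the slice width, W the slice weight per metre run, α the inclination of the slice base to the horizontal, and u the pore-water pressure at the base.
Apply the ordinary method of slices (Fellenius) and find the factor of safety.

Ordinary method of slices: FS = Σ[c'·Δl_i + (W_i cosα_i − u_i·Δl_i)·tanφ'] / Σ W_i sinα_i, with Δl_i = b_i / cosα_i.
Slice 1: Δl = 2.5/cos(-9.8°) = 2.537 m; N'_1 = 73·cos(-9.8°) − 7·2.537 = 54.2; c'Δl = 6.60; W sinα = -12.4
Slice 2: Δl = 1.4/cos(-1.7°) = 1.401 m; N'_2 = 99·cos(-1.7°) − 18·1.401 = 73.7; c'Δl = 3.64; W sinα = -2.9
Slice 3: Δl = 2.0/cos5.4° = 2.009 m; N'_3 = 156·cos5.4° − 15·2.009 = 125.2; c'Δl = 5.22; W sinα = 14.7
Slice 4: Δl = 1.4/cos12.5° = 1.434 m; N'_4 = 102·cos12.5° − 23·1.434 = 66.6; c'Δl = 3.73; W sinα = 22.1
Slice 5: Δl = 2.9/cos21.9° = 3.126 m; N'_5 = 178·cos21.9° − 0·3.126 = 165.2; c'Δl = 8.13; W sinα = 66.4
Slice 6: Δl = 1.4/cos31.9° = 1.649 m; N'_6 = 59·cos31.9° − 23·1.649 = 12.2; c'Δl = 4.29; W sinα = 31.2
Slice 7: Δl = 2.2/cos41.2° = 2.924 m; N'_7 = 42·cos41.2° − 6·2.924 = 14.1; c'Δl = 7.60; W sinα = 27.7
Σc'Δl = 39.2 kN/m; ΣN' = 511.1 kN/m; ΣW sinα = 146.6 kN/m
Resisting = 39.2 + 511.1·tan34.6° = 39.2 + 352.6 = 391.8 kN/m
FS = 391.8 / 146.6 = 2.672

FS = 2.67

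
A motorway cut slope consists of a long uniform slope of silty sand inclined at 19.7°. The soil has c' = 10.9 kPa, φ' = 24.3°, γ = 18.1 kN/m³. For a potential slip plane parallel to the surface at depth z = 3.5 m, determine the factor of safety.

For an infinite slope with a slip plane parallel to the surface (no pore pressure): FS = [c' + γz cos²β tanφ'] / [γz sinβ cosβ].
γz = 18.1·3.5 = 63.35 kN/m²
Numerator = 10.9 + 63.35·cos²19.7°·tan24.3° = 10.9 + 63.35·0.8864·0.4515 = 36.253 kPa
Denominator = 63.35·sin19.7°·cos19.7° = 63.35·0.3371·0.9415 = 20.105 kPa
FS = 36.253 / 20.105 = 1.803

FS = 1.80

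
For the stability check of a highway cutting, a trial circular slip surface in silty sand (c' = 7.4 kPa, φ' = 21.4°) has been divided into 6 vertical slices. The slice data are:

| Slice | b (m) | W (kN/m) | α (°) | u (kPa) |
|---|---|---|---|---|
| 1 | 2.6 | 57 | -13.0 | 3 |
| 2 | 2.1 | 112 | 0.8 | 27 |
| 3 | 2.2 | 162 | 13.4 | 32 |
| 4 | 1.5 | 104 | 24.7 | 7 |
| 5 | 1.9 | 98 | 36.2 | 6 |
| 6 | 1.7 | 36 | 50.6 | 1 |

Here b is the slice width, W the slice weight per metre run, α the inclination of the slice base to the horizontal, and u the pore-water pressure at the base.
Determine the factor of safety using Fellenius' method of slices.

Ordinary method of slices: FS = Σ[c'·Δl_i + (W_i cosα_i − u_i·Δl_i)·tanφ'] / Σ W_i sinα_i, with Δl_i = b_i / cosα_i.
Slice 1: Δl = 2.6/cos(-13.0°) = 2.668 m; N'_1 = 57·cos(-13.0°) − 3·2.668 = 47.5; c'Δl = 19.75; W sinα = -12.8
Slice 2: Δl = 2.1/cos0.8° = 2.100 m; N'_2 = 112·cos0.8° − 27·2.100 = 55.3; c'Δl = 15.54; W sinα = 1.6
Slice 3: Δl = 2.2/cos13.4° = 2.262 m; N'_3 = 162·cos13.4° − 32·2.262 = 85.2; c'Δl = 16.74; W sinα = 37.5
Slice 4: Δl = 1.5/cos24.7° = 1.651 m; N'_4 = 104·cos24.7° − 7·1.651 = 82.9; c'Δl = 12.22; W sinα = 43.5
Slice 5: Δl = 1.9/cos36.2° = 2.355 m; N'_5 = 98·cos36.2° − 6·2.355 = 65.0; c'Δl = 17.42; W sinα = 57.9
Slice 6: Δl = 1.7/cos50.6° = 2.678 m; N'_6 = 36·cos50.6° − 1·2.678 = 20.2; c'Δl = 19.82; W sinα = 27.8
Σc'Δl = 101.5 kN/m; ΣN' = 356.1 kN/m; ΣW sinα = 155.4 kN/m
Resisting = 101.5 + 356.1·tan21.4° = 101.5 + 139.6 = 241.0 kN/m
FS = 241.0 / 155.4 = 1.551

FS = 1.55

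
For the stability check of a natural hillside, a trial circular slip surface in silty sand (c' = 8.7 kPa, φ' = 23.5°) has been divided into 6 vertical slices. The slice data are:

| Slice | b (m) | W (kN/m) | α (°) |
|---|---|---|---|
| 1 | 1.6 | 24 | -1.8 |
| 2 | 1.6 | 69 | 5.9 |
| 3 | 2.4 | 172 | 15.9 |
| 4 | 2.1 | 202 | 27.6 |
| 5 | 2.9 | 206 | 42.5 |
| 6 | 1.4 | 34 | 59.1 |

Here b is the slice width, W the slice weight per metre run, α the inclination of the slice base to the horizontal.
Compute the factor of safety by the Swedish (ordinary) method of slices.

Ordinary method of slices: FS = Σ[c'·Δl_i + (W_i cosα_i)·tanφ'] / Σ W_i sinα_i, with Δl_i = b_i / cosα_i.
Slice 1: Δl = 1.6/cos(-1.8°) = 1.601 m; N'_1 = 24·cos(-1.8°) = 24.0; c'Δl = 13.93; W sinα = -0.8
Slice 2: Δl = 1.6/cos5.9° = 1.609 m; N'_2 = 69·cos5.9° = 68.6; c'Δl = 13.99; W sinα = 7.1
Slice 3: Δl = 2.4/cos15.9° = 2.495 m; N'_3 = 172·cos15.9° = 165.4; c'Δl = 21.71; W sinα = 47.1
Slice 4: Δl = 2.1/cos27.6° = 2.370 m; N'_4 = 202·cos27.6° = 179.0; c'Δl = 20.62; W sinα = 93.6
Slice 5: Δl = 2.9/cos42.5° = 3.933 m; N'_5 = 206·cos42.5° = 151.9; c'Δl = 34.22; W sinα = 139.2
Slice 6: Δl = 1.4/cos59.1° = 2.726 m; N'_6 = 34·cos59.1° = 17.5; c'Δl = 23.72; W sinα = 29.2
Σc'Δl = 128.2 kN/m; ΣN' = 606.4 kN/m; ΣW sinα = 315.4 kN/m
Resisting = 128.2 + 606.4·tan23.5° = 128.2 + 263.7 = 391.9 kN/m
FS = 391.9 / 315.4 = 1.242

FS = 1.24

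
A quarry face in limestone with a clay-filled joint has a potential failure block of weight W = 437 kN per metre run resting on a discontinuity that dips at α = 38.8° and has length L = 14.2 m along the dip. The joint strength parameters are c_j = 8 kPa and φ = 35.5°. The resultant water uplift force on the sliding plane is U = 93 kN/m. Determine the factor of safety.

Resolving the block weight along and normal to the plane and applying the Mohr–Coulomb strength on the joint:
N' = W cosα − U = 437·cos38.8° − 93 = 247.6 kN/m
Driving force T = W sinα = 437·sin38.8° = 273.8 kN/m
Resisting force R = c_j·L + N'·tanφ = 8·14.2 + 247.6·tan35.5° = 113.6 + 176.6 = 290.2 kN/m
FS = R / T = 290.2 / 273.8 = 1.060

FS = 1.06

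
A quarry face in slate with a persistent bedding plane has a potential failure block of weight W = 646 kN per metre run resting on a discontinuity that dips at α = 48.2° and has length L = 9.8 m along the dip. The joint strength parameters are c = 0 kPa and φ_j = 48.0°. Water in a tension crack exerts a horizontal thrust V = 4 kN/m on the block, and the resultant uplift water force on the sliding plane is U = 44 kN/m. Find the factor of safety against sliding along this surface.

Resolving the block weight along and normal to the plane and applying the Mohr–Coulomb strength on the joint:
N' = W cosα − U − V sinα = 646·cos48.2° − 44 − 4·sin48.2° = 383.6 kN/m
Driving force T = W sinα + V cosα = 646·sin48.2° + 4·cos48.2° = 484.2 kN/m
Resisting force R = c·L + N'·tanφ_j = 0·9.8 + 383.6·tan48.0° = 0.0 + 426.0 = 426.0 kN/m
FS = R / T = 426.0 / 484.2 = 0.880

FS = 0.88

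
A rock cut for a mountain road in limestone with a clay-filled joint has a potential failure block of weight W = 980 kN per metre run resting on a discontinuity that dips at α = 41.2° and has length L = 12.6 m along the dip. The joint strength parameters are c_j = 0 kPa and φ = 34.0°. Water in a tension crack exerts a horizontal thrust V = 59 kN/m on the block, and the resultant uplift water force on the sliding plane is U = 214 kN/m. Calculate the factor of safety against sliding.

FS = 0.47

Resolving the block weight along and normal to the plane and applying the Mohr–Coulomb strength on the joint:
N' = W cosα − U − V sinα = 980·cos41.2° − 214 − 59·sin41.2° = 484.5 kN/m
Driving force T = W sinα + V cosα = 980·sin41.2° + 59·cos41.2° = 689.9 kN/m
Resisting force R = c_j·L + N'·tanφ = 0·12.6 + 484.5·tan34.0° = 0.0 + 326.8 = 326.8 kN/m
FS = R / T = 326.8 / 689.9 = 0.474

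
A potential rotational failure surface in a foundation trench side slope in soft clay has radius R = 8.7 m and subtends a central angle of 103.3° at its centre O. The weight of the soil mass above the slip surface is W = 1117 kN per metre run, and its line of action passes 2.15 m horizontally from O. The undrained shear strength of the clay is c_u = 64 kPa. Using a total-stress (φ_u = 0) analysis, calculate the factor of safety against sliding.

Taking moments about the centre O, the resisting moment is provided by the undrained shear strength acting along the arc:
Arc length L_a = R·θ = 8.7·(103.3°·π/180) = 8.7·1.8029 = 15.69 m
M_R = c_u·L_a·R = 64·15.69·8.7 = 8733.7 kN·m/m
M_D = W·d = 1117·2.15 = 2401.5 kN·m/m
FS = M_R / M_D = 8733.7 / 2401.5 = 3.637

FS = 3.64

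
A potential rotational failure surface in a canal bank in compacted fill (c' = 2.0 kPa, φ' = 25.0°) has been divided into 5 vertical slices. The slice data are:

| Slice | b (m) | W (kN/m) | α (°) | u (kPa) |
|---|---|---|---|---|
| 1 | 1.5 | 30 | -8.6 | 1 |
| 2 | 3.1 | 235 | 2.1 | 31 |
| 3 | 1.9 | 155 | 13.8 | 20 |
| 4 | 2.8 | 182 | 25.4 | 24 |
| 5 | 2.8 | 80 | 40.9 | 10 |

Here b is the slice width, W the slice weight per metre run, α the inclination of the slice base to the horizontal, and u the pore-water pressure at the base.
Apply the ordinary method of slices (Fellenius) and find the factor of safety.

FS = 1.22

Ordinary method of slices: FS = Σ[c'·Δl_i + (W_i cosα_i − u_i·Δl_i)·tanφ'] / Σ W_i sinα_i, with Δl_i = b_i / cosα_i.
Slice 1: Δl = 1.5/cos(-8.6°) = 1.517 m; N'_1 = 30·cos(-8.6°) − 1·1.517 = 28.1; c'Δl = 3.03; W sinα = -4.5
Slice 2: Δl = 3.1/cos2.1° = 3.102 m; N'_2 = 235·cos2.1° − 31·3.102 = 138.7; c'Δl = 6.20; W sinα = 8.6
Slice 3: Δl = 1.9/cos13.8° = 1.956 m; N'_3 = 155·cos13.8° − 20·1.956 = 111.4; c'Δl = 3.91; W sinα = 37.0
Slice 4: Δl = 2.8/cos25.4° = 3.100 m; N'_4 = 182·cos25.4° − 24·3.100 = 90.0; c'Δl = 6.20; W sinα = 78.1
Slice 5: Δl = 2.8/cos40.9° = 3.704 m; N'_5 = 80·cos40.9° − 10·3.704 = 23.4; c'Δl = 7.41; W sinα = 52.4
Σc'Δl = 26.8 kN/m; ΣN' = 391.7 kN/m; ΣW sinα = 171.5 kN/m
Resisting = 26.8 + 391.7·tan25.0° = 26.8 + 182.6 = 209.4 kN/m
FS = 209.4 / 171.5 = 1.221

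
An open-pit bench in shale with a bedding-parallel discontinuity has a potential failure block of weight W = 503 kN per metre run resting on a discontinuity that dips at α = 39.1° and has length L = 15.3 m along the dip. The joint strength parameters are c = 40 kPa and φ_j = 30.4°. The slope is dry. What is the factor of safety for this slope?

FS = 2.65

Resolving the block weight along and normal to the plane and applying the Mohr–Coulomb strength on the joint:
N' = W cosα = 503·cos39.1° = 390.4 kN/m
Driving force T = W sinα = 503·sin39.1° = 317.2 kN/m
Resisting force R = c·L + N'·tanφ_j = 40·15.3 + 390.4·tan30.4° = 612.0 + 229.0 = 841.0 kN/m
FS = R / T = 841.0 / 317.2 = 2.651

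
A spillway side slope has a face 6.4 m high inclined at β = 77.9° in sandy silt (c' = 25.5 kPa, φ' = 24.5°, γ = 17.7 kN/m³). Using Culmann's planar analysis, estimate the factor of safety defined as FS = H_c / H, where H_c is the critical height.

FS = 1.98

H_c = (4c'/γ) · sinβ cosφ' / [1 − cos(β − φ')]
    = (4·25.5/17.7) · sin77.9°·cos24.5° / [1 − cos53.4°]
    = 5.763 · 0.8897 / 0.4038 = 12.70 m
FS = H_c / H = 12.70 / 6.4 = 1.984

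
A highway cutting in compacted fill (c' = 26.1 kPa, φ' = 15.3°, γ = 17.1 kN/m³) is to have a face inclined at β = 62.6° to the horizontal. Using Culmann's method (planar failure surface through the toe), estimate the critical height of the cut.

H_c = 16.24 m

Culmann's analysis gives the critical failure plane at α_cr = (β + φ')/2 = (62.6 + 15.3)/2 = 39.0°, and the critical height
H_c = (4c'/γ) · sinβ cosφ' / [1 − cos(β − φ')]
    = (4·26.1/17.1) · sin62.6°·cos15.3° / [1 − cos(47.3°)]
    = 6.105 · 0.8878·0.9646 / [1 − 0.6782]
    = 6.105 · 0.8563 / 0.3218
    = 16.24 m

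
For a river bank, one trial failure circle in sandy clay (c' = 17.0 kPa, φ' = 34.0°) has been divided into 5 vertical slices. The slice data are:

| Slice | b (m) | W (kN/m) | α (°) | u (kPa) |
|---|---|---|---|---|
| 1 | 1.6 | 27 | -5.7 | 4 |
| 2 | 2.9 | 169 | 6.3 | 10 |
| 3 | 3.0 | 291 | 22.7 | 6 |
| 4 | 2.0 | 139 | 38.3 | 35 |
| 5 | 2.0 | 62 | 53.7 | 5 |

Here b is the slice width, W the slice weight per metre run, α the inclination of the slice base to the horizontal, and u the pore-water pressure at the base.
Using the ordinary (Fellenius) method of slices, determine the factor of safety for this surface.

FS = 2.02

Ordinary method of slices: FS = Σ[c'·Δl_i + (W_i cosα_i − u_i·Δl_i)·tanφ'] / Σ W_i sinα_i, with Δl_i = b_i / cosα_i.
Slice 1: Δl = 1.6/cos(-5.7°) = 1.608 m; N'_1 = 27·cos(-5.7°) − 4·1.608 = 20.4; c'Δl = 27.34; W sinα = -2.7
Slice 2: Δl = 2.9/cos6.3° = 2.918 m; N'_2 = 169·cos6.3° − 10·2.918 = 138.8; c'Δl = 49.60; W sinα = 18.5
Slice 3: Δl = 3.0/cos22.7° = 3.252 m; N'_3 = 291·cos22.7° − 6·3.252 = 248.9; c'Δl = 55.28; W sinα = 112.3
Slice 4: Δl = 2.0/cos38.3° = 2.548 m; N'_4 = 139·cos38.3° − 35·2.548 = 19.9; c'Δl = 43.32; W sinα = 86.1
Slice 5: Δl = 2.0/cos53.7° = 3.378 m; N'_5 = 62·cos53.7° − 5·3.378 = 19.8; c'Δl = 57.43; W sinα = 50.0
Σc'Δl = 233.0 kN/m; ΣN' = 447.9 kN/m; ΣW sinα = 264.3 kN/m
Resisting = 233.0 + 447.9·tan34.0° = 233.0 + 302.1 = 535.1 kN/m
FS = 535.1 / 264.3 = 2.025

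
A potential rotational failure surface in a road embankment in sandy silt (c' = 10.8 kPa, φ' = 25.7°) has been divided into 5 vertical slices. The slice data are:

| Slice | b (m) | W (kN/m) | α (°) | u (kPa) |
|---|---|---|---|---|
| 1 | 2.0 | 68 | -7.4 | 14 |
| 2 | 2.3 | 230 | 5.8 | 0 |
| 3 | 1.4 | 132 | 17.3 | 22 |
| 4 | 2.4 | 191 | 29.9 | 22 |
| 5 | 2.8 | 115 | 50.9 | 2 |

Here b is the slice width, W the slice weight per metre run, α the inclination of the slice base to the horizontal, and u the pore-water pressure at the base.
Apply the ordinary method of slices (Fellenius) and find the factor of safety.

FS = 1.66

Ordinary method of slices: FS = Σ[c'·Δl_i + (W_i cosα_i − u_i·Δl_i)·tanφ'] / Σ W_i sinα_i, with Δl_i = b_i / cosα_i.
Slice 1: Δl = 2.0/cos(-7.4°) = 2.017 m; N'_1 = 68·cos(-7.4°) − 14·2.017 = 39.2; c'Δl = 21.78; W sinα = -8.8
Slice 2: Δl = 2.3/cos5.8° = 2.312 m; N'_2 = 230·cos5.8° − 0·2.312 = 228.8; c'Δl = 24.97; W sinα = 23.2
Slice 3: Δl = 1.4/cos17.3° = 1.466 m; N'_3 = 132·cos17.3° − 22·1.466 = 93.8; c'Δl = 15.84; W sinα = 39.3
Slice 4: Δl = 2.4/cos29.9° = 2.768 m; N'_4 = 191·cos29.9° − 22·2.768 = 104.7; c'Δl = 29.90; W sinα = 95.2
Slice 5: Δl = 2.8/cos50.9° = 4.440 m; N'_5 = 115·cos50.9° − 2·4.440 = 63.6; c'Δl = 47.95; W sinα = 89.2
Σc'Δl = 140.4 kN/m; ΣN' = 530.1 kN/m; ΣW sinα = 238.2 kN/m
Resisting = 140.4 + 530.1·tan25.7° = 140.4 + 255.1 = 395.6 kN/m
FS = 395.6 / 238.2 = 1.661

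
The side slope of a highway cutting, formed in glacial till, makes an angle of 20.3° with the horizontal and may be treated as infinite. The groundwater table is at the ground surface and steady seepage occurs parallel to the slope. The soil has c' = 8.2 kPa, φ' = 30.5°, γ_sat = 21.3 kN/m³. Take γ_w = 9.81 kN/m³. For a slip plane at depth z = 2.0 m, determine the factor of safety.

FS = 1.45

With seepage parallel to the slope and the water table at the surface, the effective normal stress on the slip plane uses the buoyant unit weight γ' = γ_sat − γ_w while the driving shear stress uses γ_sat:
FS = [c' + γ' z cos²β tanφ'] / [γ_sat z sinβ cosβ]
γ' = 21.3 − 9.81 = 11.49 kN/m³
Numerator = 8.2 + 11.49·2.0·cos²20.3°·tan30.5° = 8.2 + 11.49·2.0·0.8796·0.5890 = 20.107 kPa
Denominator = 21.3·2.0·sin20.3°·cos20.3° = 21.3·2.0·0.3469·0.9379 = 13.861 kPa
FS = 20.107 / 13.861 = 1.451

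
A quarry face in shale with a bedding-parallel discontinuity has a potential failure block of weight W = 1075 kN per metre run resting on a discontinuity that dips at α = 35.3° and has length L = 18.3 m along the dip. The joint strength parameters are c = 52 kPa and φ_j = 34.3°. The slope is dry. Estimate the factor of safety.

FS = 2.50

Resolving the block weight along and normal to the plane and applying the Mohr–Coulomb strength on the joint:
N' = W cosα = 1075·cos35.3° = 877.3 kN/m
Driving force T = W sinα = 1075·sin35.3° = 621.2 kN/m
Resisting force R = c·L + N'·tanφ_j = 52·18.3 + 877.3·tan34.3° = 951.6 + 598.5 = 1550.1 kN/m
FS = R / T = 1550.1 / 621.2 = 2.495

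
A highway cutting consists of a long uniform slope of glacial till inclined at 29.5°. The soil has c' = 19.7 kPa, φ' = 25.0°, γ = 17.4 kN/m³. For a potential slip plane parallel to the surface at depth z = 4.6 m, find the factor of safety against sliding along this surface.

FS = 1.40

For an infinite slope with a slip plane parallel to the surface (no pore pressure): FS = [c' + γz cos²β tanφ'] / [γz sinβ cosβ].
γz = 17.4·4.6 = 80.04 kN/m²
Numerator = 19.7 + 80.04·cos²29.5°·tan25.0° = 19.7 + 80.04·0.7575·0.4663 = 47.973 kPa
Denominator = 80.04·sin29.5°·cos29.5° = 80.04·0.4924·0.8704 = 34.304 kPa
FS = 47.973 / 34.304 = 1.398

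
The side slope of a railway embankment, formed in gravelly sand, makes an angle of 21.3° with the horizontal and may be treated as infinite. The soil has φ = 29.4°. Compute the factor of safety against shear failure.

For a dry cohesionless infinite slope the factor of safety is FS = tanφ / tanβ.
FS = tan29.4° / tan21.3° = 0.5635 / 0.3899 = 1.445

FS = 1.45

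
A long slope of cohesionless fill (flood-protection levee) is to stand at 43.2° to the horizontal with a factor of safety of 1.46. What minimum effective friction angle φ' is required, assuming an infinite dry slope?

FS = tanφ'/tanβ ⇒ tanφ' = FS · tanβ = 1.46 · tan43.2° = 1.3710
φ' = arctan(1.3710) = 53.89°

φ' = 53.9°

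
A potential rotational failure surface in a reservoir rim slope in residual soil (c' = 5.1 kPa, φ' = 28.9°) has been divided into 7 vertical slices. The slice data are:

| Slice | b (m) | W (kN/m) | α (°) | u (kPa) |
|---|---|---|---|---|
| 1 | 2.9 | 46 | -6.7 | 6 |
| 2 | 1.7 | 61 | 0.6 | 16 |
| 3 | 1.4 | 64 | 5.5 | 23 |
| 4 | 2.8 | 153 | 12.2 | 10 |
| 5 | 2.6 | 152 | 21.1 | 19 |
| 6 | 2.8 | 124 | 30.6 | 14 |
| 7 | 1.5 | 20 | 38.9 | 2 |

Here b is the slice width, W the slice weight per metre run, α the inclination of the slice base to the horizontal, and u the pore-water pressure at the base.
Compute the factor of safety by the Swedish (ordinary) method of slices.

FS = 1.79

Ordinary method of slices: FS = Σ[c'·Δl_i + (W_i cosα_i − u_i·Δl_i)·tanφ'] / Σ W_i sinα_i, with Δl_i = b_i / cosα_i.
Slice 1: Δl = 2.9/cos(-6.7°) = 2.920 m; N'_1 = 46·cos(-6.7°) − 6·2.920 = 28.2; c'Δl = 14.89; W sinα = -5.4
Slice 2: Δl = 1.7/cos0.6° = 1.700 m; N'_2 = 61·cos0.6° − 16·1.700 = 33.8; c'Δl = 8.67; W sinα = 0.6
Slice 3: Δl = 1.4/cos5.5° = 1.406 m; N'_3 = 64·cos5.5° − 23·1.406 = 31.4; c'Δl = 7.17; W sinα = 6.1
Slice 4: Δl = 2.8/cos12.2° = 2.865 m; N'_4 = 153·cos12.2° − 10·2.865 = 120.9; c'Δl = 14.61; W sinα = 32.3
Slice 5: Δl = 2.6/cos21.1° = 2.787 m; N'_5 = 152·cos21.1° − 19·2.787 = 88.9; c'Δl = 14.21; W sinα = 54.7
Slice 6: Δl = 2.8/cos30.6° = 3.253 m; N'_6 = 124·cos30.6° − 14·3.253 = 61.2; c'Δl = 16.59; W sinα = 63.1
Slice 7: Δl = 1.5/cos38.9° = 1.927 m; N'_7 = 20·cos38.9° − 2·1.927 = 11.7; c'Δl = 9.83; W sinα = 12.6
Σc'Δl = 86.0 kN/m; ΣN' = 376.0 kN/m; ΣW sinα = 164.1 kN/m
Resisting = 86.0 + 376.0·tan28.9° = 86.0 + 207.5 = 293.5 kN/m
FS = 293.5 / 164.1 = 1.788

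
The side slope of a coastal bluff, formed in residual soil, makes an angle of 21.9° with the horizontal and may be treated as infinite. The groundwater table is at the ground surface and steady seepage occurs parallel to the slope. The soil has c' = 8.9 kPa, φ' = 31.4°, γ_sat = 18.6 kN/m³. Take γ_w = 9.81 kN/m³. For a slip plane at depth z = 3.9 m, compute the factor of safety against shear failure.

With seepage parallel to the slope and the water table at the surface, the effective normal stress on the slip plane uses the buoyant unit weight γ' = γ_sat − γ_w while the driving shear stress uses γ_sat:
FS = [c' + γ' z cos²β tanφ'] / [γ_sat z sinβ cosβ]
γ' = 18.6 − 9.81 = 8.79 kN/m³
Numerator = 8.9 + 8.79·3.9·cos²21.9°·tan31.4° = 8.9 + 8.79·3.9·0.8609·0.6104 = 26.914 kPa
Denominator = 18.6·3.9·sin21.9°·cos21.9° = 18.6·3.9·0.3730·0.9278 = 25.104 kPa
FS = 26.914 / 25.104 = 1.072

FS = 1.07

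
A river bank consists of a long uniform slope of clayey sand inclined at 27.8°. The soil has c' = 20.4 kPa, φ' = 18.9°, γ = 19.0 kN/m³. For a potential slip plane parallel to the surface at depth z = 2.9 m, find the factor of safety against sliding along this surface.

FS = 1.55

For an infinite slope with a slip plane parallel to the surface (no pore pressure): FS = [c' + γz cos²β tanφ'] / [γz sinβ cosβ].
γz = 19.0·2.9 = 55.10 kN/m²
Numerator = 20.4 + 55.10·cos²27.8°·tan18.9° = 20.4 + 55.10·0.7825·0.3424 = 35.162 kPa
Denominator = 55.10·sin27.8°·cos27.8° = 55.10·0.4664·0.8846 = 22.732 kPa
FS = 35.162 / 22.732 = 1.547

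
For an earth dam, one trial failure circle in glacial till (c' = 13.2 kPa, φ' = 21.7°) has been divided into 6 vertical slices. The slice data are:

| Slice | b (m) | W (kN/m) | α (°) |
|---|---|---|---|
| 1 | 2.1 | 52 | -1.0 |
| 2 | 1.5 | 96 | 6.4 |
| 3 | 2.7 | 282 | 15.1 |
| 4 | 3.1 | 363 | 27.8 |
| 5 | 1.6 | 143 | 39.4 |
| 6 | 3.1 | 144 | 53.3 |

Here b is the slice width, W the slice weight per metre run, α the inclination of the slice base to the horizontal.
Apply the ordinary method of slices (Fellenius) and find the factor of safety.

FS = 1.31

Ordinary method of slices: FS = Σ[c'·Δl_i + (W_i cosα_i)·tanφ'] / Σ W_i sinα_i, with Δl_i = b_i / cosα_i.
Slice 1: Δl = 2.1/cos(-1.0°) = 2.100 m; N'_1 = 52·cos(-1.0°) = 52.0; c'Δl = 27.72; W sinα = -0.9
Slice 2: Δl = 1.5/cos6.4° = 1.509 m; N'_2 = 96·cos6.4° = 95.4; c'Δl = 19.92; W sinα = 10.7
Slice 3: Δl = 2.7/cos15.1° = 2.797 m; N'_3 = 282·cos15.1° = 272.3; c'Δl = 36.91; W sinα = 73.5
Slice 4: Δl = 3.1/cos27.8° = 3.504 m; N'_4 = 363·cos27.8° = 321.1; c'Δl = 46.26; W sinα = 169.3
Slice 5: Δl = 1.6/cos39.4° = 2.071 m; N'_5 = 143·cos39.4° = 110.5; c'Δl = 27.33; W sinα = 90.8
Slice 6: Δl = 3.1/cos53.3° = 5.187 m; N'_6 = 144·cos53.3° = 86.1; c'Δl = 68.47; W sinα = 115.5
Σc'Δl = 226.6 kN/m; ΣN' = 937.3 kN/m; ΣW sinα = 458.8 kN/m
Resisting = 226.6 + 937.3·tan21.7° = 226.6 + 373.0 = 599.6 kN/m
FS = 599.6 / 458.8 = 1.307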